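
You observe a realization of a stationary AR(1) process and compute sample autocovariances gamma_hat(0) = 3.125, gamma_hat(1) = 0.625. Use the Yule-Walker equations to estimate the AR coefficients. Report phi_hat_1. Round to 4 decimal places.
\hat\phi_{1} = 0.2000

The Yule-Walker equations for an AR(p) process read, in matrix form,
  Gamma_p phi = r_p,   with   (Gamma_p)_{ij} = gamma(|i - j|),
                       (r_p)_i = gamma(i),   i,j = 1..p.
Substitute the sample gammas (Toeplitz matrix and right-hand side of size 1):
  Gamma_p = [[3.125]]
  r_p     = [0.625]
With p = 1 this is the single equation gamma(0) phi_1 = gamma(1):
  phi_hat_1 = gamma(1) / gamma(0) = 0.625 / 3.125 = 0.2000.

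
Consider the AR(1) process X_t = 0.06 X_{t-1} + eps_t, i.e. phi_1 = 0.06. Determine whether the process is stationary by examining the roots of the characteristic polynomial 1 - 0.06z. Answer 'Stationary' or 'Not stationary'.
\text{Stationary}

The AR(p) characteristic polynomial is P(z) = 1 - 0.06z.
Stationarity requires all roots to lie outside the unit circle, i.e. |z| > 1 for every root.
This is linear in z: 1 + (-0.06) z = 0  =>  z = -1/(-0.06) = 16.666667,  |z| = 16.666667.
Moduli of all roots: 16.6667.
All moduli strictly greater than 1? Yes.
Verdict: Stationary.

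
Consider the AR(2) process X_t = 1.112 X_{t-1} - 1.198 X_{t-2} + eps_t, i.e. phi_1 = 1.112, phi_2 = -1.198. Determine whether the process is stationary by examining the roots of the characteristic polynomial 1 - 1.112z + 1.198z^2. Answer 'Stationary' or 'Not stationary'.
\text{Not stationary}

The AR(p) characteristic polynomial is P(z) = 1 - 1.112z + 1.198z^2.
Stationarity requires all roots to lie outside the unit circle, i.e. |z| > 1 for every root.
Set 1 + (-1.112) z + (1.198) z^2 = 0, i.e. a z^2 + b z + c = 0 with a = 1.198, b = -1.112, c = 1.
Discriminant D = b^2 - 4ac = (-1.112)^2 - 4*(1.198)*1 = 1.236544 - (4.792) = -3.555456.
D < 0, so the roots are the complex-conjugate pair z = (-b +/- i sqrt(-D)) / (2a) = 0.4641 +/- 0.787i.
For a conjugate pair |z|^2 = z * conj(z) = (product of roots) = c/a = 1/(1.198) = 0.834725, so |z| = sqrt(0.834725) = 0.9136 for both roots.
Moduli of all roots: 0.9136, 0.9136.
All moduli strictly greater than 1? No.
Verdict: Not stationary.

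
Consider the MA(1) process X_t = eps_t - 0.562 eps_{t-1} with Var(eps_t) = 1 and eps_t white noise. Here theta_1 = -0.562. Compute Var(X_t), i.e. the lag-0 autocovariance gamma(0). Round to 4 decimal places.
\gamma(0) = 1.3158

For an MA(q) process X_t = eps_t + sum_i theta_i eps_{t-i} with
Var(eps_t) = sigma^2, the variance is
  gamma(0) = sigma^2 * (1 + sum_i theta_i^2).
  sum_i theta_i^2 = (-0.562)^2 = 0.315844.
  gamma(0) = 1 * (1 + 0.315844) = 1 * 1.315844 = 1.315844, which rounds to 1.3158.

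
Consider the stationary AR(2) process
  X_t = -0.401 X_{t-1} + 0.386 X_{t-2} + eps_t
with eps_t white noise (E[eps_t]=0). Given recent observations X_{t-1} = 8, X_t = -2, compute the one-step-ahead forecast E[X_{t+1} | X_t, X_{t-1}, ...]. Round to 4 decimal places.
E[X_{t+1} \mid \mathcal F_t] = 3.8900

For an AR(p) model X_t = c + sum_i phi_i X_{t-i} + eps_t, the
one-step-ahead conditional mean is
  E[X_{t+1} | X_t, ...] = c + sum_i phi_i X_{t+1-i}.
Substitute known values:
  E[X_{t+1} | ...] = (-0.401) * (-2) + (0.386) * (8)
                   = 3.8900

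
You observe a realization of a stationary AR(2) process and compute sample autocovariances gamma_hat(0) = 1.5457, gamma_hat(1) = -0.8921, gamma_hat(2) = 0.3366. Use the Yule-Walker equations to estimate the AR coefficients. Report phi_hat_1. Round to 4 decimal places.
\hat\phi_{1} = -0.6770

The Yule-Walker equations for an AR(p) process read, in matrix form,
  Gamma_p phi = r_p,   with   (Gamma_p)_{ij} = gamma(|i - j|),
                       (r_p)_i = gamma(i),   i,j = 1..p.
Substitute the sample gammas (Toeplitz matrix and right-hand side of size 2):
  Gamma_p = [[1.5457, -0.8921], [-0.8921, 1.5457]]
  r_p     = [-0.8921, 0.3366]
Written out:
  1.5457 phi_1 - 0.8921 phi_2 = -0.8921
  -0.8921 phi_1 + 1.5457 phi_2 = 0.3366
Solve by Cramer's rule:
  det = gamma(0)^2 - gamma(1)^2 = (1.5457)^2 - (-0.8921)^2 = 2.38918849 - 0.79584241 = 1.59334608
  phi_hat_1 = [gamma(1) gamma(0) - gamma(1) gamma(2)] / det = [(-0.8921)(1.5457) - (-0.8921)(0.3366)] / 1.59334608 = -1.07863811 / 1.59334608 = -0.677
  phi_hat_2 = [gamma(0) gamma(2) - gamma(1)^2] / det = [(1.5457)(0.3366) - (-0.8921)^2] / 1.59334608 = -0.27555979 / 1.59334608 = -0.1729
So phi_hat = [-0.6770, -0.1729].
Therefore phi_hat_1 = -0.6770.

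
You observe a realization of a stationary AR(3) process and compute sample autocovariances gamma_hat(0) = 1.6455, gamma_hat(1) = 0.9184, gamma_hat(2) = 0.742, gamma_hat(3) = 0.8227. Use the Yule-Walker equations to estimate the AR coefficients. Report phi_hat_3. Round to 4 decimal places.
\hat\phi_{3} = 0.2821

The Yule-Walker equations for an AR(p) process read, in matrix form,
  Gamma_p phi = r_p,   with   (Gamma_p)_{ij} = gamma(|i - j|),
                       (r_p)_i = gamma(i),   i,j = 1..p.
Substitute the sample gammas (Toeplitz matrix and right-hand side of size 3):
  Gamma_p = [[1.6455, 0.9184, 0.742], [0.9184, 1.6455, 0.9184], [0.742, 0.9184, 1.6455]]
  r_p     = [0.9184, 0.742, 0.8227]
Written out (R1..R3):
  (R1) 1.6455 phi_1 + 0.9184 phi_2 + 0.742 phi_3 = 0.9184
  (R2) 0.9184 phi_1 + 1.6455 phi_2 + 0.9184 phi_3 = 0.742
  (R3) 0.742 phi_1 + 0.9184 phi_2 + 1.6455 phi_3 = 0.8227
Gaussian elimination:
  R2 <- R2 - (0.9184/1.6455) R1 = R2 - (0.558128) R1:  1.132915 phi_2 + 0.504269 phi_3 = 0.229415
  R3 <- R3 - (0.742/1.6455) R1 = R3 - (0.450927) R1:  0.504269 phi_2 + 1.310912 phi_3 = 0.408569
  R3 <- R3 - (0.504269/1.132915) R2 = R3 - (0.445107) R2:  1.086459 phi_3 = 0.306455
Back-substitution:
  phi_hat_3 = 0.306455 / 1.086459 = 0.282067
  phi_hat_2 = (0.229415 - (0.504269)(0.282067)) / 1.132915 = 0.076949
  phi_hat_1 = (0.9184 - (0.9184)(0.076949) - (0.742)(0.282067)) / 1.6455 = 0.387989
So phi_hat = [0.3880, 0.0769, 0.2821].
Therefore phi_hat_3 = 0.2821.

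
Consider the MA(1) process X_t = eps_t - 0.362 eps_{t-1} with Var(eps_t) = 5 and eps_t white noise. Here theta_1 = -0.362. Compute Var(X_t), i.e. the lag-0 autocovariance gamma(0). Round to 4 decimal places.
\gamma(0) = 5.6552

For an MA(q) process X_t = eps_t + sum_i theta_i eps_{t-i} with
Var(eps_t) = sigma^2, the variance is
  gamma(0) = sigma^2 * (1 + sum_i theta_i^2).
  sum_i theta_i^2 = (-0.362)^2 = 0.131044.
  gamma(0) = 5 * (1 + 0.131044) = 5 * 1.131044 = 5.65522, which rounds to 5.6552.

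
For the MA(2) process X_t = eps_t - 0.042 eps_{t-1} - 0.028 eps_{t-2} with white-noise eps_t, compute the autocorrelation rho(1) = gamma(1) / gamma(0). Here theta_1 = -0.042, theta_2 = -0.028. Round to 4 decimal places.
\rho(1) = -0.0407

For an MA(q) process with theta_0 = 1, the autocovariance is
  gamma(k) = sigma^2 * sum_{i=0..q-k} theta_i * theta_{i+k},
and rho(k) = gamma(k) / gamma(0). Sigma^2 cancels.
  numerator   = (1)*(-0.042) + (-0.042)*(-0.028) = -0.040824.
  denominator = (1)^2 + (-0.042)^2 + (-0.028)^2 = 1.002548.
  rho(1) = -0.040824 / 1.002548 = -0.0407.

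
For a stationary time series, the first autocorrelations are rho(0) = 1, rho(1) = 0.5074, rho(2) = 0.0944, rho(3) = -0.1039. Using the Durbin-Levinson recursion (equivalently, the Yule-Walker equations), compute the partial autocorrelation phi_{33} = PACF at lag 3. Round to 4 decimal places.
\phi_{33} = -0.0720

The PACF at lag k is phi_{kk}, the last component of the solution
to the Yule-Walker system G_k phi = r_k where
  (G_k)_{ij} = rho(|i - j|), (r_k)_i = rho(i), i,j = 1..k.
Equivalently, Durbin-Levinson gives phi_{kk} iteratively:
  phi_{11} = rho(1)
  phi_{kk} = [rho(k) - sum_{j=1..k-1} phi_{k-1,j} rho(k-j)]
            / [1 - sum_{j=1..k-1} phi_{k-1,j} rho(j)],
  phi_{k,j} = phi_{k-1,j} - phi_{kk} phi_{k-1,k-j},  j = 1..k-1.
Step k = 1:
  phi_11 = rho(1) = 0.5074.
Step k = 2:
  phi_22 = [rho(2) - phi_11 rho(1)] / [1 - phi_11 rho(1)] = [0.0944 - (0.5074)(0.5074)] / [1 - (0.5074)(0.5074)]
         = -0.16305476 / 0.74254524 = -0.219589.
  Update: phi_21 = phi_11 - phi_22 phi_11 = 0.5074 - (-0.219589)(0.5074) = 0.618819.
Step k = 3:
  phi_33 = [rho(3) - phi_21 rho(2) - phi_22 rho(1)] / [1 - phi_21 rho(1) - phi_22 rho(2)]
    numerator   = -0.1039 - (0.618819)(0.0944) - (-0.219589)(0.5074) = -0.0508971
    denominator = 1 - (0.618819)(0.5074) - (-0.219589)(0.0944) = 0.70674021
  phi_33 = -0.0508971 / 0.70674021 = -0.072.
Therefore phi_{33} = -0.0720.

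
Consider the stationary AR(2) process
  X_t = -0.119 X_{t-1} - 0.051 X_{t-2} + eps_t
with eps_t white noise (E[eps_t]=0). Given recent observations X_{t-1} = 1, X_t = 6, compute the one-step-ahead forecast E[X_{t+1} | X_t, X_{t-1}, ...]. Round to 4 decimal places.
E[X_{t+1} \mid \mathcal F_t] = -0.7650

For an AR(p) model X_t = c + sum_i phi_i X_{t-i} + eps_t, the
one-step-ahead conditional mean is
  E[X_{t+1} | X_t, ...] = c + sum_i phi_i X_{t+1-i}.
Substitute known values:
  E[X_{t+1} | ...] = (-0.119) * (6) + (-0.051) * (1)
                   = -0.7650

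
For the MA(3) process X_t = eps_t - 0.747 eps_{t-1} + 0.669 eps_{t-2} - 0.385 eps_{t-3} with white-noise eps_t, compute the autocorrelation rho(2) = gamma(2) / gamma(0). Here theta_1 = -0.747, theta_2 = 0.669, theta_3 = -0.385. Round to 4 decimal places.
\rho(2) = 0.4441

For an MA(q) process with theta_0 = 1, the autocovariance is
  gamma(k) = sigma^2 * sum_{i=0..q-k} theta_i * theta_{i+k},
and rho(k) = gamma(k) / gamma(0). Sigma^2 cancels.
  numerator   = (1)*(0.669) + (-0.747)*(-0.385) = 0.956595.
  denominator = (1)^2 + (-0.747)^2 + (0.669)^2 + (-0.385)^2 = 2.153795.
  rho(2) = 0.956595 / 2.153795 = 0.4441.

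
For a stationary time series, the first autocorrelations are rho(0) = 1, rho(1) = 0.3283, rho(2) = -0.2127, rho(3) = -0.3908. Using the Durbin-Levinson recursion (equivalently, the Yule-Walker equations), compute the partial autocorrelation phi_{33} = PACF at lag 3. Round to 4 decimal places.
\phi_{33} = -0.2290

The PACF at lag k is phi_{kk}, the last component of the solution
to the Yule-Walker system G_k phi = r_k where
  (G_k)_{ij} = rho(|i - j|), (r_k)_i = rho(i), i,j = 1..k.
Equivalently, Durbin-Levinson gives phi_{kk} iteratively:
  phi_{11} = rho(1)
  phi_{kk} = [rho(k) - sum_{j=1..k-1} phi_{k-1,j} rho(k-j)]
            / [1 - sum_{j=1..k-1} phi_{k-1,j} rho(j)],
  phi_{k,j} = phi_{k-1,j} - phi_{kk} phi_{k-1,k-j},  j = 1..k-1.
Step k = 1:
  phi_11 = rho(1) = 0.3283.
Step k = 2:
  phi_22 = [rho(2) - phi_11 rho(1)] / [1 - phi_11 rho(1)] = [-0.2127 - (0.3283)(0.3283)] / [1 - (0.3283)(0.3283)]
         = -0.32048089 / 0.89221911 = -0.359195.
  Update: phi_21 = phi_11 - phi_22 phi_11 = 0.3283 - (-0.359195)(0.3283) = 0.446224.
Step k = 3:
  phi_33 = [rho(3) - phi_21 rho(2) - phi_22 rho(1)] / [1 - phi_21 rho(1) - phi_22 rho(2)]
    numerator   = -0.3908 - (0.446224)(-0.2127) - (-0.359195)(0.3283) = -0.17796439
    denominator = 1 - (0.446224)(0.3283) - (-0.359195)(-0.2127) = 0.77710389
  phi_33 = -0.17796439 / 0.77710389 = -0.229.
Therefore phi_{33} = -0.2290.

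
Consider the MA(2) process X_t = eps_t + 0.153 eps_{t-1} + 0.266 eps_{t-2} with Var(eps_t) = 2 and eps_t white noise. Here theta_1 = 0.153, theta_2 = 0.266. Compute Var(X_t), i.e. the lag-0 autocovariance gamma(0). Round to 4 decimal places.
\gamma(0) = 2.1883

For an MA(q) process X_t = eps_t + sum_i theta_i eps_{t-i} with
Var(eps_t) = sigma^2, the variance is
  gamma(0) = sigma^2 * (1 + sum_i theta_i^2).
  sum_i theta_i^2 = (0.153)^2 + (0.266)^2 = 0.023409 + 0.070756 = 0.094165.
  gamma(0) = 2 * (1 + 0.094165) = 2 * 1.094165 = 2.18833, which rounds to 2.1883.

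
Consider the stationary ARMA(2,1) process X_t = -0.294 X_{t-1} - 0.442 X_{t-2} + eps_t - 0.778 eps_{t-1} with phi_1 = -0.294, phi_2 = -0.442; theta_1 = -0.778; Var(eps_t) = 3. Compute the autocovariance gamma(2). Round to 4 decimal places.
\gamma(2) = -2.3815

Multiply the model equation by X_{t-k} and take expectations. With theta_0 = psi_0 = 1 and psi_j the MA(infinity) weights, this gives
  gamma(k) - sum_i phi_i gamma(k-i) = c_k,
  c_k = sigma^2 * sum_{j=k..q} theta_j psi_{j-k}   (c_k = 0 for k > q),
using gamma(-m) = gamma(m).
psi-weights needed (psi_j = theta_j + sum_i phi_i psi_{j-i}):
  psi_1 = theta_1 + phi_1 = -0.778 + (-0.294) = -1.072
Right-hand sides:
  c_0 = sigma^2 (1 + theta_1 psi_1) = 3 * (1 + (-0.778)(-1.072)) = 3 * 1.834016 = 5.502048
  c_1 = sigma^2 theta_1 = 3 * (-0.778) = -2.334
  c_2 = 0
Equations for k = 0, 1, 2 (AR order 2, c_2 = 0):
  (E0) gamma(0) = phi_1 gamma(1) + phi_2 gamma(2) + c_0
  (E1) gamma(1) = phi_1 gamma(0) + phi_2 gamma(1) + c_1
  (E2) gamma(2) = phi_1 gamma(1) + phi_2 gamma(0)
From (E1): gamma(1) = A gamma(0) + B with
  A = phi_1 / (1 - phi_2) = -0.294 / 1.442 = -0.203883,   B = c_1 / (1 - phi_2) = -2.334 / 1.442 = -1.618585.
Insert (E2) into (E0): gamma(0) (1 - phi_2^2) = phi_1 (1 + phi_2) gamma(1) + c_0.
  phi_1 (1 + phi_2) = (-0.294)(0.558) = -0.164052,   1 - phi_2^2 = 0.804636.
Replace gamma(1) by A gamma(0) + B and collect gamma(0):
  gamma(0) [0.804636 - (-0.164052)(-0.203883)] = (-0.164052)(-1.618585) + 5.502048
  gamma(0) * 0.771189 = 5.76758
  gamma(0) = 5.76758 / 0.771189 = 7.47882.
  gamma(1) = A gamma(0) + B = (-0.203883)(7.47882) + (-1.618585) = -3.143393.
  gamma(2) = phi_1 gamma(1) + phi_2 gamma(0) = (-0.294)(-3.143393) + (-0.442)(7.47882) = -2.381481.
Therefore gamma(2) = -2.3815 (to 4 decimal places).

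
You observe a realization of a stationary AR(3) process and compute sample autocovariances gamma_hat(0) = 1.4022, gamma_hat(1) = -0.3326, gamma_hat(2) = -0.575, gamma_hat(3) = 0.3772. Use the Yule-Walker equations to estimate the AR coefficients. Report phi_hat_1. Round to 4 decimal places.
\hat\phi_{1} = -0.3499

The Yule-Walker equations for an AR(p) process read, in matrix form,
  Gamma_p phi = r_p,   with   (Gamma_p)_{ij} = gamma(|i - j|),
                       (r_p)_i = gamma(i),   i,j = 1..p.
Substitute the sample gammas (Toeplitz matrix and right-hand side of size 3):
  Gamma_p = [[1.4022, -0.3326, -0.575], [-0.3326, 1.4022, -0.3326], [-0.575, -0.3326, 1.4022]]
  r_p     = [-0.3326, -0.575, 0.3772]
Written out (R1..R3):
  (R1) 1.4022 phi_1 - 0.3326 phi_2 - 0.575 phi_3 = -0.3326
  (R2) -0.3326 phi_1 + 1.4022 phi_2 - 0.3326 phi_3 = -0.575
  (R3) -0.575 phi_1 - 0.3326 phi_2 + 1.4022 phi_3 = 0.3772
Gaussian elimination:
  R2 <- R2 - (-0.3326/1.4022) R1 = R2 - (-0.237199) R1:  1.323308 phi_2 - 0.468989 phi_3 = -0.653892
  R3 <- R3 - (-0.575/1.4022) R1 = R3 - (-0.41007) R1:  -0.468989 phi_2 + 1.16641 phi_3 = 0.240811
  R3 <- R3 - (-0.468989/1.323308) R2 = R3 - (-0.354407) R2:  1.000197 phi_3 = 0.009067
Back-substitution:
  phi_hat_3 = 0.009067 / 1.000197 = 0.009065
  phi_hat_2 = (-0.653892 - (-0.468989)(0.009065)) / 1.323308 = -0.490922
  phi_hat_1 = (-0.3326 - (-0.3326)(-0.490922) - (-0.575)(0.009065)) / 1.4022 = -0.349927
So phi_hat = [-0.3499, -0.4909, 0.0091].
Therefore phi_hat_1 = -0.3499.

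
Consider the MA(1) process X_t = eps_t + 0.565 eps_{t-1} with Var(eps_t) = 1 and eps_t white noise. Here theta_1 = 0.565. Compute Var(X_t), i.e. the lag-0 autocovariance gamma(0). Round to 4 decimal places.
\gamma(0) = 1.3192

For an MA(q) process X_t = eps_t + sum_i theta_i eps_{t-i} with
Var(eps_t) = sigma^2, the variance is
  gamma(0) = sigma^2 * (1 + sum_i theta_i^2).
  sum_i theta_i^2 = (0.565)^2 = 0.319225.
  gamma(0) = 1 * (1 + 0.319225) = 1 * 1.319225 = 1.319225, which rounds to 1.3192.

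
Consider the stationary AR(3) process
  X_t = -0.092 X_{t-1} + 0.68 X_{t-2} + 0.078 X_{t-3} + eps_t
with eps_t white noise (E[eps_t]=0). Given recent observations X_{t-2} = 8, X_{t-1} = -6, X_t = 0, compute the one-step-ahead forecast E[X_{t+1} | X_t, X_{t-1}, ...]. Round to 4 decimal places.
E[X_{t+1} \mid \mathcal F_t] = -3.4560

For an AR(p) model X_t = c + sum_i phi_i X_{t-i} + eps_t, the
one-step-ahead conditional mean is
  E[X_{t+1} | X_t, ...] = c + sum_i phi_i X_{t+1-i}.
Substitute known values:
  E[X_{t+1} | ...] = (-0.092) * (0) + (0.68) * (-6) + (0.078) * (8)
                   = -3.4560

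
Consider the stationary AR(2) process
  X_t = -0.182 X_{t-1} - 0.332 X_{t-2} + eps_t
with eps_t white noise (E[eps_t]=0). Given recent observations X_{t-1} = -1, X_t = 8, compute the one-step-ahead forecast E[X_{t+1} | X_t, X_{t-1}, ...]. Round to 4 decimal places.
E[X_{t+1} \mid \mathcal F_t] = -1.1240

For an AR(p) model X_t = c + sum_i phi_i X_{t-i} + eps_t, the
one-step-ahead conditional mean is
  E[X_{t+1} | X_t, ...] = c + sum_i phi_i X_{t+1-i}.
Substitute known values:
  E[X_{t+1} | ...] = (-0.182) * (8) + (-0.332) * (-1)
                   = -1.1240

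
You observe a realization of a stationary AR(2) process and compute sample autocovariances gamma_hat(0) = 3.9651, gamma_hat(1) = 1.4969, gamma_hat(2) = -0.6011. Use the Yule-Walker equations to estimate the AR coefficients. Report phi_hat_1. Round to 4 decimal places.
\hat\phi_{1} = 0.5070

The Yule-Walker equations for an AR(p) process read, in matrix form,
  Gamma_p phi = r_p,   with   (Gamma_p)_{ij} = gamma(|i - j|),
                       (r_p)_i = gamma(i),   i,j = 1..p.
Substitute the sample gammas (Toeplitz matrix and right-hand side of size 2):
  Gamma_p = [[3.9651, 1.4969], [1.4969, 3.9651]]
  r_p     = [1.4969, -0.6011]
Written out:
  3.9651 phi_1 + 1.4969 phi_2 = 1.4969
  1.4969 phi_1 + 3.9651 phi_2 = -0.6011
Solve by Cramer's rule:
  det = gamma(0)^2 - gamma(1)^2 = (3.9651)^2 - (1.4969)^2 = 15.72201801 - 2.24070961 = 13.4813084
  phi_hat_1 = [gamma(1) gamma(0) - gamma(1) gamma(2)] / det = [(1.4969)(3.9651) - (1.4969)(-0.6011)] / 13.4813084 = 6.83514478 / 13.4813084 = 0.507
  phi_hat_2 = [gamma(0) gamma(2) - gamma(1)^2] / det = [(3.9651)(-0.6011) - (1.4969)^2] / 13.4813084 = -4.62413122 / 13.4813084 = -0.343
So phi_hat = [0.5070, -0.3430].
Therefore phi_hat_1 = 0.5070.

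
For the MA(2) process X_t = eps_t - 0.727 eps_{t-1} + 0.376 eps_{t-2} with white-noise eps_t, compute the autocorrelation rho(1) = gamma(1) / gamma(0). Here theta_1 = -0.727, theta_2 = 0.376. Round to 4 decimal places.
\rho(1) = -0.5990

For an MA(q) process with theta_0 = 1, the autocovariance is
  gamma(k) = sigma^2 * sum_{i=0..q-k} theta_i * theta_{i+k},
and rho(k) = gamma(k) / gamma(0). Sigma^2 cancels.
  numerator   = (1)*(-0.727) + (-0.727)*(0.376) = -1.000352.
  denominator = (1)^2 + (-0.727)^2 + (0.376)^2 = 1.669905.
  rho(1) = -1.000352 / 1.669905 = -0.5990.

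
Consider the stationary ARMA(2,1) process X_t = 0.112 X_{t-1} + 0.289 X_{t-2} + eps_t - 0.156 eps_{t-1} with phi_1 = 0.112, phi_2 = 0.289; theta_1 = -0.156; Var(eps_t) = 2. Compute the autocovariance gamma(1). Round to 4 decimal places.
\gamma(1) = -0.0951

Multiply the model equation by X_{t-k} and take expectations. With theta_0 = psi_0 = 1 and psi_j the MA(infinity) weights, this gives
  gamma(k) - sum_i phi_i gamma(k-i) = c_k,
  c_k = sigma^2 * sum_{j=k..q} theta_j psi_{j-k}   (c_k = 0 for k > q),
using gamma(-m) = gamma(m).
psi-weights needed (psi_j = theta_j + sum_i phi_i psi_{j-i}):
  psi_1 = theta_1 + phi_1 = -0.156 + (0.112) = -0.044
Right-hand sides:
  c_0 = sigma^2 (1 + theta_1 psi_1) = 2 * (1 + (-0.156)(-0.044)) = 2 * 1.006864 = 2.013728
  c_1 = sigma^2 theta_1 = 2 * (-0.156) = -0.312
  c_2 = 0
Equations for k = 0, 1, 2 (AR order 2, c_2 = 0):
  (E0) gamma(0) = phi_1 gamma(1) + phi_2 gamma(2) + c_0
  (E1) gamma(1) = phi_1 gamma(0) + phi_2 gamma(1) + c_1
  (E2) gamma(2) = phi_1 gamma(1) + phi_2 gamma(0)
From (E1): gamma(1) = A gamma(0) + B with
  A = phi_1 / (1 - phi_2) = 0.112 / 0.711 = 0.157525,   B = c_1 / (1 - phi_2) = -0.312 / 0.711 = -0.438819.
Insert (E2) into (E0): gamma(0) (1 - phi_2^2) = phi_1 (1 + phi_2) gamma(1) + c_0.
  phi_1 (1 + phi_2) = (0.112)(1.289) = 0.144368,   1 - phi_2^2 = 0.916479.
Replace gamma(1) by A gamma(0) + B and collect gamma(0):
  gamma(0) [0.916479 - (0.144368)(0.157525)] = (0.144368)(-0.438819) + 2.013728
  gamma(0) * 0.893737 = 1.950377
  gamma(0) = 1.950377 / 0.893737 = 2.18227.
  gamma(1) = A gamma(0) + B = (0.157525)(2.18227) + (-0.438819) = -0.095057.
Therefore gamma(1) = -0.0951 (to 4 decimal places).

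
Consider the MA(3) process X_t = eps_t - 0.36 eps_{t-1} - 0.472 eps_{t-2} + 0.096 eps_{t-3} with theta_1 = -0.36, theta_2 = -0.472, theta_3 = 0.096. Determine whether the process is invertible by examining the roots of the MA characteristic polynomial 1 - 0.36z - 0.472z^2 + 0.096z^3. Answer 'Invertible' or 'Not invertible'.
\text{Invertible}

The MA(q) characteristic polynomial is P(z) = 1 - 0.36z - 0.472z^2 + 0.096z^3.
Invertibility requires all roots to lie outside the unit circle, i.e. |z| > 1 for every root.
Degree 3: look for a simple real root z0 first, then factor out (1 - z/z0) and solve the remaining quadratic.
Testing z0 = 1.25: P(1.25) = 1 + (-0.36)(1.25) + (-0.472)(1.25)^2 + (0.096)(1.25)^3
  = 1 + (-0.45) + (-0.7375) + (0.1875) = 0.  So z_0 = 1.25 is a root, |z_0| = 1.25.
Divide out the factor (1 - 0.8 z) = (1 - z/z0) (since 1/z0 = 0.8):
  P(z) = (1 - 0.8 z)(1 + (0.44) z + (-0.12) z^2)
  [check: z-coef 0.44 - (0.8) = -0.36; z^2-coef -0.12 - (0.8)(0.44) = -0.472; z^3-coef -(0.8)(-0.12) = 0.096.]
Remaining roots from the quadratic factor 1 + (0.44) z + (-0.12) z^2:
  Set 1 + (0.44) z + (-0.12) z^2 = 0, i.e. a z^2 + b z + c = 0 with a = -0.12, b = 0.44, c = 1.
  Discriminant D = b^2 - 4ac = (0.44)^2 - 4*(-0.12)*1 = 0.1936 - (-0.48) = 0.6736.
  D >= 0, so the roots are real: z = (-b +/- sqrt(D)) / (2a) = (-0.44 +/- 0.820731) / (-0.24).
    z_1 = (-0.44 + 0.820731) / (-0.24) = -1.5864,   |z_1| = 1.5864.
    z_2 = (-0.44 - 0.820731) / (-0.24) = 5.253,   |z_2| = 5.253.
Moduli of all roots: 1.2500, 1.5864, 5.2530.
All moduli strictly greater than 1? Yes.
Verdict: Invertible.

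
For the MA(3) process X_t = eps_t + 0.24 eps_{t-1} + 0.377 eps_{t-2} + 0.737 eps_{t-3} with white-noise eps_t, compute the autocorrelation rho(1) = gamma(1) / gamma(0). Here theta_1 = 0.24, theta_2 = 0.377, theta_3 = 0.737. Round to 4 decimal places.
\rho(1) = 0.3490

For an MA(q) process with theta_0 = 1, the autocovariance is
  gamma(k) = sigma^2 * sum_{i=0..q-k} theta_i * theta_{i+k},
and rho(k) = gamma(k) / gamma(0). Sigma^2 cancels.
  numerator   = (1)*(0.24) + (0.24)*(0.377) + (0.377)*(0.737) = 0.608329.
  denominator = (1)^2 + (0.24)^2 + (0.377)^2 + (0.737)^2 = 1.742898.
  rho(1) = 0.608329 / 1.742898 = 0.3490.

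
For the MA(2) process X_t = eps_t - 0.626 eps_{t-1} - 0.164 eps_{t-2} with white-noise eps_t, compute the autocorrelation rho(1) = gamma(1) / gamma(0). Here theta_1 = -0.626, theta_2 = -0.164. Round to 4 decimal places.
\rho(1) = -0.3689

For an MA(q) process with theta_0 = 1, the autocovariance is
  gamma(k) = sigma^2 * sum_{i=0..q-k} theta_i * theta_{i+k},
and rho(k) = gamma(k) / gamma(0). Sigma^2 cancels.
  numerator   = (1)*(-0.626) + (-0.626)*(-0.164) = -0.523336.
  denominator = (1)^2 + (-0.626)^2 + (-0.164)^2 = 1.418772.
  rho(1) = -0.523336 / 1.418772 = -0.3689.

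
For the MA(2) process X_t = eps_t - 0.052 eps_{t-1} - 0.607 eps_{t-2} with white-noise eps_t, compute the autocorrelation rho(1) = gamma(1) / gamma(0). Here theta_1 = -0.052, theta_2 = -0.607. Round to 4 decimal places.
\rho(1) = -0.0149

For an MA(q) process with theta_0 = 1, the autocovariance is
  gamma(k) = sigma^2 * sum_{i=0..q-k} theta_i * theta_{i+k},
and rho(k) = gamma(k) / gamma(0). Sigma^2 cancels.
  numerator   = (1)*(-0.052) + (-0.052)*(-0.607) = -0.020436.
  denominator = (1)^2 + (-0.052)^2 + (-0.607)^2 = 1.371153.
  rho(1) = -0.020436 / 1.371153 = -0.0149.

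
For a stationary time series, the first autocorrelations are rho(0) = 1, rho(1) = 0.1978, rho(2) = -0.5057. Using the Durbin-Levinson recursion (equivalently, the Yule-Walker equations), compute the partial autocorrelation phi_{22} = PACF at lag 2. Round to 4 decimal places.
\phi_{22} = -0.5670

The PACF at lag k is phi_{kk}, the last component of the solution
to the Yule-Walker system G_k phi = r_k where
  (G_k)_{ij} = rho(|i - j|), (r_k)_i = rho(i), i,j = 1..k.
Equivalently, Durbin-Levinson gives phi_{kk} iteratively:
  phi_{11} = rho(1)
  phi_{kk} = [rho(k) - sum_{j=1..k-1} phi_{k-1,j} rho(k-j)]
            / [1 - sum_{j=1..k-1} phi_{k-1,j} rho(j)],
  phi_{k,j} = phi_{k-1,j} - phi_{kk} phi_{k-1,k-j},  j = 1..k-1.
Step k = 1:
  phi_11 = rho(1) = 0.1978.
Step k = 2:
  phi_22 = [rho(2) - phi_11 rho(1)] / [1 - phi_11 rho(1)] = [-0.5057 - (0.1978)(0.1978)] / [1 - (0.1978)(0.1978)]
         = -0.54482484 / 0.96087516 = -0.567.
Therefore phi_{22} = -0.5670.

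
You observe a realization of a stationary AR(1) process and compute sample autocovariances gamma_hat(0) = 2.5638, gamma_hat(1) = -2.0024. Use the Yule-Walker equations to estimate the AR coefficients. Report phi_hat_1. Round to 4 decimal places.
\hat\phi_{1} = -0.7810

The Yule-Walker equations for an AR(p) process read, in matrix form,
  Gamma_p phi = r_p,   with   (Gamma_p)_{ij} = gamma(|i - j|),
                       (r_p)_i = gamma(i),   i,j = 1..p.
Substitute the sample gammas (Toeplitz matrix and right-hand side of size 1):
  Gamma_p = [[2.5638]]
  r_p     = [-2.0024]
With p = 1 this is the single equation gamma(0) phi_1 = gamma(1):
  phi_hat_1 = gamma(1) / gamma(0) = -2.0024 / 2.5638 = -0.7810.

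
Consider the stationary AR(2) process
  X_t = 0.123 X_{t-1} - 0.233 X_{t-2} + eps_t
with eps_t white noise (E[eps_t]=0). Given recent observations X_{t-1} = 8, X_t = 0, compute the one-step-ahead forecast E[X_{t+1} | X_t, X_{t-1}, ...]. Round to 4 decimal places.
E[X_{t+1} \mid \mathcal F_t] = -1.8640

For an AR(p) model X_t = c + sum_i phi_i X_{t-i} + eps_t, the
one-step-ahead conditional mean is
  E[X_{t+1} | X_t, ...] = c + sum_i phi_i X_{t+1-i}.
Substitute known values:
  E[X_{t+1} | ...] = (0.123) * (0) + (-0.233) * (8)
                   = -1.8640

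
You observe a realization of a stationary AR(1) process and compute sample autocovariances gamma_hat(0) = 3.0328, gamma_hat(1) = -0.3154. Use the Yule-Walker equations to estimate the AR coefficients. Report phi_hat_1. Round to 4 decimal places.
\hat\phi_{1} = -0.1040

The Yule-Walker equations for an AR(p) process read, in matrix form,
  Gamma_p phi = r_p,   with   (Gamma_p)_{ij} = gamma(|i - j|),
                       (r_p)_i = gamma(i),   i,j = 1..p.
Substitute the sample gammas (Toeplitz matrix and right-hand side of size 1):
  Gamma_p = [[3.0328]]
  r_p     = [-0.3154]
With p = 1 this is the single equation gamma(0) phi_1 = gamma(1):
  phi_hat_1 = gamma(1) / gamma(0) = -0.3154 / 3.0328 = -0.1040.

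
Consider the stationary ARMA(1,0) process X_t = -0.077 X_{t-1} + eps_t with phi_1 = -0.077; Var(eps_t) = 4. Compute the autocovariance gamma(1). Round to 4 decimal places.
\gamma(1) = -0.3098

Multiply the model equation by X_{t-k} and take expectations. With theta_0 = psi_0 = 1 and psi_j the MA(infinity) weights, this gives
  gamma(k) - sum_i phi_i gamma(k-i) = c_k,
  c_k = sigma^2 * sum_{j=k..q} theta_j psi_{j-k}   (c_k = 0 for k > q),
using gamma(-m) = gamma(m).
Pure AR (q = 0): c_0 = sigma^2 = 4, c_k = 0 for k >= 1.
Equations for k = 0 and k = 1 (AR order 1):
  gamma(0) = phi_1 gamma(1) + c_0
  gamma(1) = phi_1 gamma(0) + c_1
Substituting the second into the first: gamma(0) (1 - phi_1^2) = c_0 + phi_1 c_1, so
  gamma(0) = c_0 / (1 - phi_1^2) = 4 / (1 - (-0.077)^2) = 4 / 0.994071 = 4.023857.
  gamma(1) = phi_1 gamma(0) = (-0.077)(4.023857) = -0.309837.
Therefore gamma(1) = -0.3098 (to 4 decimal places).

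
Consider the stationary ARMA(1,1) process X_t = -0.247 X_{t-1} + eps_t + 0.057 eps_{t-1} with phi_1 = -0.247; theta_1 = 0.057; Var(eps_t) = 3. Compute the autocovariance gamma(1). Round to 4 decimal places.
\gamma(1) = -0.5985

Multiply the model equation by X_{t-k} and take expectations. With theta_0 = psi_0 = 1 and psi_j the MA(infinity) weights, this gives
  gamma(k) - sum_i phi_i gamma(k-i) = c_k,
  c_k = sigma^2 * sum_{j=k..q} theta_j psi_{j-k}   (c_k = 0 for k > q),
using gamma(-m) = gamma(m).
psi-weights needed (psi_j = theta_j + sum_i phi_i psi_{j-i}):
  psi_1 = theta_1 + phi_1 = 0.057 + (-0.247) = -0.19
Right-hand sides:
  c_0 = sigma^2 (1 + theta_1 psi_1) = 3 * (1 + (0.057)(-0.19)) = 3 * 0.98917 = 2.96751
  c_1 = sigma^2 theta_1 = 3 * (0.057) = 0.171
  c_2 = 0
Equations for k = 0 and k = 1 (AR order 1):
  gamma(0) = phi_1 gamma(1) + c_0
  gamma(1) = phi_1 gamma(0) + c_1
Substituting the second into the first: gamma(0) (1 - phi_1^2) = c_0 + phi_1 c_1, so
  gamma(0) = (c_0 + phi_1 c_1) / (1 - phi_1^2) = (2.96751 + (-0.247)(0.171)) / (1 - (-0.247)^2) = 2.925273 / 0.938991 = 3.115337.
  gamma(1) = phi_1 gamma(0) + c_1 = (-0.247)(3.115337) + (0.171) = -0.598488.
Therefore gamma(1) = -0.5985 (to 4 decimal places).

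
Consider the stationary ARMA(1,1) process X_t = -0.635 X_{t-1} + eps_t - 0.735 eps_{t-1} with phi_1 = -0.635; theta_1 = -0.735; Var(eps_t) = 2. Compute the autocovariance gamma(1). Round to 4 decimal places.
\gamma(1) = -6.7342

Multiply the model equation by X_{t-k} and take expectations. With theta_0 = psi_0 = 1 and psi_j the MA(infinity) weights, this gives
  gamma(k) - sum_i phi_i gamma(k-i) = c_k,
  c_k = sigma^2 * sum_{j=k..q} theta_j psi_{j-k}   (c_k = 0 for k > q),
using gamma(-m) = gamma(m).
psi-weights needed (psi_j = theta_j + sum_i phi_i psi_{j-i}):
  psi_1 = theta_1 + phi_1 = -0.735 + (-0.635) = -1.37
Right-hand sides:
  c_0 = sigma^2 (1 + theta_1 psi_1) = 2 * (1 + (-0.735)(-1.37)) = 2 * 2.00695 = 4.0139
  c_1 = sigma^2 theta_1 = 2 * (-0.735) = -1.47
  c_2 = 0
Equations for k = 0 and k = 1 (AR order 1):
  gamma(0) = phi_1 gamma(1) + c_0
  gamma(1) = phi_1 gamma(0) + c_1
Substituting the second into the first: gamma(0) (1 - phi_1^2) = c_0 + phi_1 c_1, so
  gamma(0) = (c_0 + phi_1 c_1) / (1 - phi_1^2) = (4.0139 + (-0.635)(-1.47)) / (1 - (-0.635)^2) = 4.94735 / 0.596775 = 8.290143.
  gamma(1) = phi_1 gamma(0) + c_1 = (-0.635)(8.290143) + (-1.47) = -6.734241.
Therefore gamma(1) = -6.7342 (to 4 decimal places).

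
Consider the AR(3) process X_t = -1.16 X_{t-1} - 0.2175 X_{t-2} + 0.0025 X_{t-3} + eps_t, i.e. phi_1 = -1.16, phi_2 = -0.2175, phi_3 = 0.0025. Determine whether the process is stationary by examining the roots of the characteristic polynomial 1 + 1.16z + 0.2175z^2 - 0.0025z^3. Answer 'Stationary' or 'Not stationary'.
\text{Stationary}

The AR(p) characteristic polynomial is P(z) = 1 + 1.16z + 0.2175z^2 - 0.0025z^3.
Stationarity requires all roots to lie outside the unit circle, i.e. |z| > 1 for every root.
Degree 3: look for a simple real root z0 first, then factor out (1 - z/z0) and solve the remaining quadratic.
Testing z0 = -4: P(-4) = 1 + (1.16)(-4) + (0.2175)(-4)^2 + (-0.0025)(-4)^3
  = 1 + (-4.64) + (3.48) + (0.16) = 0.  So z_0 = -4 is a root, |z_0| = 4.
Divide out the factor (1 + 0.25 z) = (1 - z/z0) (since 1/z0 = -0.25):
  P(z) = (1 + 0.25 z)(1 + (0.91) z + (-0.01) z^2)
  [check: z-coef 0.91 - (-0.25) = 1.16; z^2-coef -0.01 - (-0.25)(0.91) = 0.2175; z^3-coef -(-0.25)(-0.01) = -0.0025.]
Remaining roots from the quadratic factor 1 + (0.91) z + (-0.01) z^2:
  Set 1 + (0.91) z + (-0.01) z^2 = 0, i.e. a z^2 + b z + c = 0 with a = -0.01, b = 0.91, c = 1.
  Discriminant D = b^2 - 4ac = (0.91)^2 - 4*(-0.01)*1 = 0.8281 - (-0.04) = 0.8681.
  D >= 0, so the roots are real: z = (-b +/- sqrt(D)) / (2a) = (-0.91 +/- 0.931719) / (-0.02).
    z_1 = (-0.91 + 0.931719) / (-0.02) = -1.0859,   |z_1| = 1.0859.
    z_2 = (-0.91 - 0.931719) / (-0.02) = 92.0859,   |z_2| = 92.0859.
Moduli of all roots: 4.0000, 1.0859, 92.0859.
All moduli strictly greater than 1? Yes.
Verdict: Stationary.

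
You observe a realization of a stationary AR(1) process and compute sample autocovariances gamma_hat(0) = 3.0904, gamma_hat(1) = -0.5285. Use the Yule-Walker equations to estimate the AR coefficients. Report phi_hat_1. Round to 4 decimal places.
\hat\phi_{1} = -0.1710

The Yule-Walker equations for an AR(p) process read, in matrix form,
  Gamma_p phi = r_p,   with   (Gamma_p)_{ij} = gamma(|i - j|),
                       (r_p)_i = gamma(i),   i,j = 1..p.
Substitute the sample gammas (Toeplitz matrix and right-hand side of size 1):
  Gamma_p = [[3.0904]]
  r_p     = [-0.5285]
With p = 1 this is the single equation gamma(0) phi_1 = gamma(1):
  phi_hat_1 = gamma(1) / gamma(0) = -0.5285 / 3.0904 = -0.1710.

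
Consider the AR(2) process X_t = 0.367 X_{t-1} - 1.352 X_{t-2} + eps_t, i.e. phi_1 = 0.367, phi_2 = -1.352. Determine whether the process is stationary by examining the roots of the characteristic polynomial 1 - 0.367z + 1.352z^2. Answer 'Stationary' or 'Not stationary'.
\text{Not stationary}

The AR(p) characteristic polynomial is P(z) = 1 - 0.367z + 1.352z^2.
Stationarity requires all roots to lie outside the unit circle, i.e. |z| > 1 for every root.
Set 1 + (-0.367) z + (1.352) z^2 = 0, i.e. a z^2 + b z + c = 0 with a = 1.352, b = -0.367, c = 1.
Discriminant D = b^2 - 4ac = (-0.367)^2 - 4*(1.352)*1 = 0.134689 - (5.408) = -5.273311.
D < 0, so the roots are the complex-conjugate pair z = (-b +/- i sqrt(-D)) / (2a) = 0.1357 +/- 0.8492i.
For a conjugate pair |z|^2 = z * conj(z) = (product of roots) = c/a = 1/(1.352) = 0.739645, so |z| = sqrt(0.739645) = 0.86 for both roots.
Moduli of all roots: 0.8600, 0.8600.
All moduli strictly greater than 1? No.
Verdict: Not stationary.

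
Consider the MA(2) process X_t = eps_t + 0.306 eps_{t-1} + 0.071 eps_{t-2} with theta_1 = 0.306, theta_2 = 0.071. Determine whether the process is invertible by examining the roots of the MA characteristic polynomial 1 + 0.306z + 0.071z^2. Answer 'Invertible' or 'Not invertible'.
\text{Invertible}

The MA(q) characteristic polynomial is P(z) = 1 + 0.306z + 0.071z^2.
Invertibility requires all roots to lie outside the unit circle, i.e. |z| > 1 for every root.
Set 1 + (0.306) z + (0.071) z^2 = 0, i.e. a z^2 + b z + c = 0 with a = 0.071, b = 0.306, c = 1.
Discriminant D = b^2 - 4ac = (0.306)^2 - 4*(0.071)*1 = 0.093636 - (0.284) = -0.190364.
D < 0, so the roots are the complex-conjugate pair z = (-b +/- i sqrt(-D)) / (2a) = -2.1549 +/- 3.0726i.
For a conjugate pair |z|^2 = z * conj(z) = (product of roots) = c/a = 1/(0.071) = 14.084507, so |z| = sqrt(14.084507) = 3.7529 for both roots.
Moduli of all roots: 3.7529, 3.7529.
All moduli strictly greater than 1? Yes.
Verdict: Invertible.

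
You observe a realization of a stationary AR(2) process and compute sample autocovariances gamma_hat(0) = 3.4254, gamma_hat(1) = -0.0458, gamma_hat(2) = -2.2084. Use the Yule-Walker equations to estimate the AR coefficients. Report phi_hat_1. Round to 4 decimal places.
\hat\phi_{1} = -0.0220

The Yule-Walker equations for an AR(p) process read, in matrix form,
  Gamma_p phi = r_p,   with   (Gamma_p)_{ij} = gamma(|i - j|),
                       (r_p)_i = gamma(i),   i,j = 1..p.
Substitute the sample gammas (Toeplitz matrix and right-hand side of size 2):
  Gamma_p = [[3.4254, -0.0458], [-0.0458, 3.4254]]
  r_p     = [-0.0458, -2.2084]
Written out:
  3.4254 phi_1 - 0.0458 phi_2 = -0.0458
  -0.0458 phi_1 + 3.4254 phi_2 = -2.2084
Solve by Cramer's rule:
  det = gamma(0)^2 - gamma(1)^2 = (3.4254)^2 - (-0.0458)^2 = 11.73336516 - 0.00209764 = 11.73126752
  phi_hat_1 = [gamma(1) gamma(0) - gamma(1) gamma(2)] / det = [(-0.0458)(3.4254) - (-0.0458)(-2.2084)] / 11.73126752 = -0.25802804 / 11.73126752 = -0.022
  phi_hat_2 = [gamma(0) gamma(2) - gamma(1)^2] / det = [(3.4254)(-2.2084) - (-0.0458)^2] / 11.73126752 = -7.566751 / 11.73126752 = -0.645
So phi_hat = [-0.0220, -0.6450].
Therefore phi_hat_1 = -0.0220.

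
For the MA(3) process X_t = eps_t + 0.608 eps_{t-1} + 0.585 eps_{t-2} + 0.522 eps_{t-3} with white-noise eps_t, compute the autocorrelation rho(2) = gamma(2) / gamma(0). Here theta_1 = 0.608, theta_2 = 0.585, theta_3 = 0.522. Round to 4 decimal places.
\rho(2) = 0.4547

For an MA(q) process with theta_0 = 1, the autocovariance is
  gamma(k) = sigma^2 * sum_{i=0..q-k} theta_i * theta_{i+k},
and rho(k) = gamma(k) / gamma(0). Sigma^2 cancels.
  numerator   = (1)*(0.585) + (0.608)*(0.522) = 0.902376.
  denominator = (1)^2 + (0.608)^2 + (0.585)^2 + (0.522)^2 = 1.984373.
  rho(2) = 0.902376 / 1.984373 = 0.4547.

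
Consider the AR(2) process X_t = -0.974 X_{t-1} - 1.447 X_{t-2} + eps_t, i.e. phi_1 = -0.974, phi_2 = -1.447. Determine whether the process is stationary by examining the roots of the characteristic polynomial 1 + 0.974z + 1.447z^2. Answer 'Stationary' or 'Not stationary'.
\text{Not stationary}

The AR(p) characteristic polynomial is P(z) = 1 + 0.974z + 1.447z^2.
Stationarity requires all roots to lie outside the unit circle, i.e. |z| > 1 for every root.
Set 1 + (0.974) z + (1.447) z^2 = 0, i.e. a z^2 + b z + c = 0 with a = 1.447, b = 0.974, c = 1.
Discriminant D = b^2 - 4ac = (0.974)^2 - 4*(1.447)*1 = 0.948676 - (5.788) = -4.839324.
D < 0, so the roots are the complex-conjugate pair z = (-b +/- i sqrt(-D)) / (2a) = -0.3366 +/- 0.7601i.
For a conjugate pair |z|^2 = z * conj(z) = (product of roots) = c/a = 1/(1.447) = 0.691085, so |z| = sqrt(0.691085) = 0.8313 for both roots.
Moduli of all roots: 0.8313, 0.8313.
All moduli strictly greater than 1? No.
Verdict: Not stationary.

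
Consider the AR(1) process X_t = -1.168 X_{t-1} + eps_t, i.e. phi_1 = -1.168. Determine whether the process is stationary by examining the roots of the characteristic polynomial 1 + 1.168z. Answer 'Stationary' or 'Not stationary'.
\text{Not stationary}

The AR(p) characteristic polynomial is P(z) = 1 + 1.168z.
Stationarity requires all roots to lie outside the unit circle, i.e. |z| > 1 for every root.
This is linear in z: 1 + (1.168) z = 0  =>  z = -1/(1.168) = -0.856164,  |z| = 0.856164.
Moduli of all roots: 0.8562.
All moduli strictly greater than 1? No.
Verdict: Not stationary.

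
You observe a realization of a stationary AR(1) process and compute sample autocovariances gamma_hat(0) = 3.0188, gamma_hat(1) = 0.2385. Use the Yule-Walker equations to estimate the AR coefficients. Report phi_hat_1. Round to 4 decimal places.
\hat\phi_{1} = 0.0790

The Yule-Walker equations for an AR(p) process read, in matrix form,
  Gamma_p phi = r_p,   with   (Gamma_p)_{ij} = gamma(|i - j|),
                       (r_p)_i = gamma(i),   i,j = 1..p.
Substitute the sample gammas (Toeplitz matrix and right-hand side of size 1):
  Gamma_p = [[3.0188]]
  r_p     = [0.2385]
With p = 1 this is the single equation gamma(0) phi_1 = gamma(1):
  phi_hat_1 = gamma(1) / gamma(0) = 0.2385 / 3.0188 = 0.0790.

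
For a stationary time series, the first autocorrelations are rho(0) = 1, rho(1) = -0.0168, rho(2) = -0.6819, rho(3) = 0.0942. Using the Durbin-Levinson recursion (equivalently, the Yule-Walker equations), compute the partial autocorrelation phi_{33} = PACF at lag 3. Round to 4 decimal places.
\phi_{33} = 0.1188

The PACF at lag k is phi_{kk}, the last component of the solution
to the Yule-Walker system G_k phi = r_k where
  (G_k)_{ij} = rho(|i - j|), (r_k)_i = rho(i), i,j = 1..k.
Equivalently, Durbin-Levinson gives phi_{kk} iteratively:
  phi_{11} = rho(1)
  phi_{kk} = [rho(k) - sum_{j=1..k-1} phi_{k-1,j} rho(k-j)]
            / [1 - sum_{j=1..k-1} phi_{k-1,j} rho(j)],
  phi_{k,j} = phi_{k-1,j} - phi_{kk} phi_{k-1,k-j},  j = 1..k-1.
Step k = 1:
  phi_11 = rho(1) = -0.0168.
Step k = 2:
  phi_22 = [rho(2) - phi_11 rho(1)] / [1 - phi_11 rho(1)] = [-0.6819 - (-0.0168)(-0.0168)] / [1 - (-0.0168)(-0.0168)]
         = -0.68218224 / 0.99971776 = -0.682375.
  Update: phi_21 = phi_11 - phi_22 phi_11 = -0.0168 - (-0.682375)(-0.0168) = -0.028264.
Step k = 3:
  phi_33 = [rho(3) - phi_21 rho(2) - phi_22 rho(1)] / [1 - phi_21 rho(1) - phi_22 rho(2)]
    numerator   = 0.0942 - (-0.028264)(-0.6819) - (-0.682375)(-0.0168) = 0.06346295
    denominator = 1 - (-0.028264)(-0.0168) - (-0.682375)(-0.6819) = 0.53421377
  phi_33 = 0.06346295 / 0.53421377 = 0.1188.
Therefore phi_{33} = 0.1188.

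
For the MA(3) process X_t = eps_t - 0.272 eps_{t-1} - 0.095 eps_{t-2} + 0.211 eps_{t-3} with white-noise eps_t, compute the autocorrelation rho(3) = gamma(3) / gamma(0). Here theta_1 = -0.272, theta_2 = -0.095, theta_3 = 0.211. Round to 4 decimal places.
\rho(3) = 0.1871

For an MA(q) process with theta_0 = 1, the autocovariance is
  gamma(k) = sigma^2 * sum_{i=0..q-k} theta_i * theta_{i+k},
and rho(k) = gamma(k) / gamma(0). Sigma^2 cancels.
  numerator   = (1)*(0.211) = 0.211.
  denominator = (1)^2 + (-0.272)^2 + (-0.095)^2 + (0.211)^2 = 1.12753.
  rho(3) = 0.211 / 1.12753 = 0.1871.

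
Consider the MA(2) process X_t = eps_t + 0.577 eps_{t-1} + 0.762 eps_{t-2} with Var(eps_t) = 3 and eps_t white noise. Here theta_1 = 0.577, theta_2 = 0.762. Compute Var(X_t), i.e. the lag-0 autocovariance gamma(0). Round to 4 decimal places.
\gamma(0) = 5.7407

For an MA(q) process X_t = eps_t + sum_i theta_i eps_{t-i} with
Var(eps_t) = sigma^2, the variance is
  gamma(0) = sigma^2 * (1 + sum_i theta_i^2).
  sum_i theta_i^2 = (0.577)^2 + (0.762)^2 = 0.332929 + 0.580644 = 0.913573.
  gamma(0) = 3 * (1 + 0.913573) = 3 * 1.913573 = 5.740719, which rounds to 5.7407.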